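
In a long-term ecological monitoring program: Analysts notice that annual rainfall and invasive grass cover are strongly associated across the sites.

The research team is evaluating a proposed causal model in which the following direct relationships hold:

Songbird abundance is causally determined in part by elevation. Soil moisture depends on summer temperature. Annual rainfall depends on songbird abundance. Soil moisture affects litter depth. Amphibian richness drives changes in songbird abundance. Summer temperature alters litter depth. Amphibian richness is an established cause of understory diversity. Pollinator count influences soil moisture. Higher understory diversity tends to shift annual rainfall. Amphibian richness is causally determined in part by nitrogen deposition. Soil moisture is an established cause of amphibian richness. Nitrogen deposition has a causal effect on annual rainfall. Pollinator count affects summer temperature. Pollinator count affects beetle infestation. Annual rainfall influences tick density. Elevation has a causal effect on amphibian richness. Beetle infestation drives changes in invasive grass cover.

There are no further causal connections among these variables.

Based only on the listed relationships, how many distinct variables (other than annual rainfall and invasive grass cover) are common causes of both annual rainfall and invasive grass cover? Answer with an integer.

The common causes are: pollinator count (to annual rainfall via pollinator count → soil moisture → amphibian richness → understory diversity → annual rainfall; to invasive grass cover via pollinator count → beetle infestation → invasive grass cover).
Every other variable lacks a causal path to at least one of annual rainfall and invasive grass cover.

1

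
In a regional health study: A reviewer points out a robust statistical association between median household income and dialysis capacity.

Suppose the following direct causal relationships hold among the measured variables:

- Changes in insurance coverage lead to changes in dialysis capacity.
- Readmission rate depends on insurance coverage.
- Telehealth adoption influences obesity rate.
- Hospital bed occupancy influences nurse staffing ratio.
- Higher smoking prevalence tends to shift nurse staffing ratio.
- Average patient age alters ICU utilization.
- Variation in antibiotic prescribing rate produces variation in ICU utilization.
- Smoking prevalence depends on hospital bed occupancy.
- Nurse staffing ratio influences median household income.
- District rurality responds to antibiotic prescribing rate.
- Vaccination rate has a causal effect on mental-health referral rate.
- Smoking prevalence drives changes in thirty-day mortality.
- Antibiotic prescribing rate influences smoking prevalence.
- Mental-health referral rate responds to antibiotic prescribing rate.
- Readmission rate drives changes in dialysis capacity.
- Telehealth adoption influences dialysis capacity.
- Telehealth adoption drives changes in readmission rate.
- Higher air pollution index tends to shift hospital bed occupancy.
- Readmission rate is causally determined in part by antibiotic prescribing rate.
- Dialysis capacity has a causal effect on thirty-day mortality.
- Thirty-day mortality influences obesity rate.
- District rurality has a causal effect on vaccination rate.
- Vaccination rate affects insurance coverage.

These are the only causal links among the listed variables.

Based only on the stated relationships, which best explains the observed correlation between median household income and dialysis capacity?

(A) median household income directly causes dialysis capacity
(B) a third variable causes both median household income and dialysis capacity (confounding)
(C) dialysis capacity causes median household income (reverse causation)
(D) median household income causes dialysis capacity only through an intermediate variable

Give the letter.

B

Antibiotic prescribing rate causes median household income (antibiotic prescribing rate → smoking prevalence → nurse staffing ratio → median household income) and dialysis capacity (antibiotic prescribing rate → readmission rate → dialysis capacity) — a common cause creating the correlation.
There is no stated path from median household income to dialysis capacity or from dialysis capacity to median household income, so neither direct nor reverse causation applies.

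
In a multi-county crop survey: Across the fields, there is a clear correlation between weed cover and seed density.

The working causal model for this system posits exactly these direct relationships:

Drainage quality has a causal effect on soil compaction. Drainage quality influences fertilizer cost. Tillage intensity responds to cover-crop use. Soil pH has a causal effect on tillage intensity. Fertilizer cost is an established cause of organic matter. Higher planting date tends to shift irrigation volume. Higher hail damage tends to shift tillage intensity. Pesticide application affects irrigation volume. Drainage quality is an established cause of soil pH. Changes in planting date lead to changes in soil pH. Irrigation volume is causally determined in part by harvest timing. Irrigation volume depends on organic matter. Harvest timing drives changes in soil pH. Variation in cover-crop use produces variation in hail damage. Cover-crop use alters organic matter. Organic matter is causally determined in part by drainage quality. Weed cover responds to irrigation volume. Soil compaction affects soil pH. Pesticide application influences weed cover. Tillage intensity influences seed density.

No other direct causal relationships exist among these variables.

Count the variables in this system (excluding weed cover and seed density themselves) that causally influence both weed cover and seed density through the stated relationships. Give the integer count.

4

The common causes are: cover-crop use (to weed cover via cover-crop use → organic matter → irrigation volume → weed cover; to seed density via cover-crop use → tillage intensity → seed density); drainage quality (to weed cover via drainage quality → organic matter → irrigation volume → weed cover; to seed density via drainage quality → soil pH → tillage intensity → seed density); harvest timing (to weed cover via harvest timing → irrigation volume → weed cover; to seed density via harvest timing → soil pH → tillage intensity → seed density); planting date (to weed cover via planting date → irrigation volume → weed cover; to seed density via planting date → soil pH → tillage intensity → seed density).
Every other variable lacks a causal path to at least one of weed cover and seed density.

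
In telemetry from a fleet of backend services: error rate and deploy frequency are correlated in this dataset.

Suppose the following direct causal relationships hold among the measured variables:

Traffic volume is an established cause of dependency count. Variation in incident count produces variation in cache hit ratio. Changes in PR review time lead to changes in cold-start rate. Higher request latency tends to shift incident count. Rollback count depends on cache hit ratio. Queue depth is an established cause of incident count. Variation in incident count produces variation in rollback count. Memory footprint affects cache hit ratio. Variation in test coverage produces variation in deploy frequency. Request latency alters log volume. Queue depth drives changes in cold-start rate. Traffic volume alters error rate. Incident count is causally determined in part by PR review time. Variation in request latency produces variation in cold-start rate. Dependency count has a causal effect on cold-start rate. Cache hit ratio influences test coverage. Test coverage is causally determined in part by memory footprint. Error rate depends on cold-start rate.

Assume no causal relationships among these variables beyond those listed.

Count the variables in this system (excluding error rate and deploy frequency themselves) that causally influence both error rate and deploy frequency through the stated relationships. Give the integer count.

3

The common causes are: PR review time (to error rate via PR review time → cold-start rate → error rate; to deploy frequency via PR review time → incident count → cache hit ratio → test coverage → deploy frequency); queue depth (to error rate via queue depth → cold-start rate → error rate; to deploy frequency via queue depth → incident count → cache hit ratio → test coverage → deploy frequency); request latency (to error rate via request latency → cold-start rate → error rate; to deploy frequency via request latency → incident count → cache hit ratio → test coverage → deploy frequency).
Every other variable lacks a causal path to at least one of error rate and deploy frequency.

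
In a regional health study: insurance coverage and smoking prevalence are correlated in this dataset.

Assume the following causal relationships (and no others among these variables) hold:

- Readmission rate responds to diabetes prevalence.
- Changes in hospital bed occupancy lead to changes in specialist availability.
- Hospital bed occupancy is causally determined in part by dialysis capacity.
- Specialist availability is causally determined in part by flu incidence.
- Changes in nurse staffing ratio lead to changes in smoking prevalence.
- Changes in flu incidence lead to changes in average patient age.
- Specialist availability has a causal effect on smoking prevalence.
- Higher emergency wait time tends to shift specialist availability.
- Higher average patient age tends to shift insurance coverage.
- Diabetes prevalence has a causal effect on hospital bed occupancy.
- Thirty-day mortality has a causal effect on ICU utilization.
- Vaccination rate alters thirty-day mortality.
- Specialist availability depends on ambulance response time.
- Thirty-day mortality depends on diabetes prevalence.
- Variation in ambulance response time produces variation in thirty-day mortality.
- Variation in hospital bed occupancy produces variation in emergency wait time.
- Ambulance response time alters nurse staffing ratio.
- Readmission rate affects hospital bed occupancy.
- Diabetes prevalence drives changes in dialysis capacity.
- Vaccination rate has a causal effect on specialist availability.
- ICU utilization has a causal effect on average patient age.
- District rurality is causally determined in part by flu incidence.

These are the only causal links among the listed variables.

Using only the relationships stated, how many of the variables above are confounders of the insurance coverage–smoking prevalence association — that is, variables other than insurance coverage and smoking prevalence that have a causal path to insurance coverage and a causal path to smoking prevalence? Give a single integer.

The common causes are: ambulance response time (to insurance coverage via ambulance response time → thirty-day mortality → ICU utilization → average patient age → insurance coverage; to smoking prevalence via ambulance response time → nurse staffing ratio → smoking prevalence); diabetes prevalence (to insurance coverage via diabetes prevalence → thirty-day mortality → ICU utilization → average patient age → insurance coverage; to smoking prevalence via diabetes prevalence → hospital bed occupancy → specialist availability → smoking prevalence); flu incidence (to insurance coverage via flu incidence → average patient age → insurance coverage; to smoking prevalence via flu incidence → specialist availability → smoking prevalence); vaccination rate (to insurance coverage via vaccination rate → thirty-day mortality → ICU utilization → average patient age → insurance coverage; to smoking prevalence via vaccination rate → specialist availability → smoking prevalence).
Every other variable lacks a causal path to at least one of insurance coverage and smoking prevalence.

4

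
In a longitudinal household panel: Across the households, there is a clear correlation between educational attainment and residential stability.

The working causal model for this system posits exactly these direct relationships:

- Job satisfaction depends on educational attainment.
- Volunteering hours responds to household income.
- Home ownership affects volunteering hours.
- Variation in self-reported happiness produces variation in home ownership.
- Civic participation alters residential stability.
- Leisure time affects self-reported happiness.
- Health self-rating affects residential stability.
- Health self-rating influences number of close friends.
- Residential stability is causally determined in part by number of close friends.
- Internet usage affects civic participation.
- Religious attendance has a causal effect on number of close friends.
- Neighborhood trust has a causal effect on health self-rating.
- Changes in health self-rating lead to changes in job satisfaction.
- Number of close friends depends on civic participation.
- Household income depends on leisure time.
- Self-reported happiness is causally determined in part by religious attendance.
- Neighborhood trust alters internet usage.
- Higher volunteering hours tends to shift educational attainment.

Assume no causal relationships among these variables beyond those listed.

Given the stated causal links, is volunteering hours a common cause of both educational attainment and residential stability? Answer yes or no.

Volunteering hours has no stated causal path to residential stability. A confounder must cause both variables, so volunteering hours does not qualify.

no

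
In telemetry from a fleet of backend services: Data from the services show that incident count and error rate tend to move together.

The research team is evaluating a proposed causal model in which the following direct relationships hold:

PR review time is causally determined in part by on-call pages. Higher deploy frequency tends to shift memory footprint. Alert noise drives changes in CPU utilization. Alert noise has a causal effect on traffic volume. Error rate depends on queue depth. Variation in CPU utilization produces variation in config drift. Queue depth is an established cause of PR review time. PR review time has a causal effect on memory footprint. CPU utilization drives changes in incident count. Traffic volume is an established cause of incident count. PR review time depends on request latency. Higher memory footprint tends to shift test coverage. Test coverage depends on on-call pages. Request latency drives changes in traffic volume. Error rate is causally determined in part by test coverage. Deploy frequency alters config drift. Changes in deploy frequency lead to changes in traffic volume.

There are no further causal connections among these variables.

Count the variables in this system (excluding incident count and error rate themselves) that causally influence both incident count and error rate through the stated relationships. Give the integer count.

2

The common causes are: deploy frequency (to incident count via deploy frequency → traffic volume → incident count; to error rate via deploy frequency → memory footprint → test coverage → error rate); request latency (to incident count via request latency → traffic volume → incident count; to error rate via request latency → PR review time → memory footprint → test coverage → error rate).
Every other variable lacks a causal path to at least one of incident count and error rate.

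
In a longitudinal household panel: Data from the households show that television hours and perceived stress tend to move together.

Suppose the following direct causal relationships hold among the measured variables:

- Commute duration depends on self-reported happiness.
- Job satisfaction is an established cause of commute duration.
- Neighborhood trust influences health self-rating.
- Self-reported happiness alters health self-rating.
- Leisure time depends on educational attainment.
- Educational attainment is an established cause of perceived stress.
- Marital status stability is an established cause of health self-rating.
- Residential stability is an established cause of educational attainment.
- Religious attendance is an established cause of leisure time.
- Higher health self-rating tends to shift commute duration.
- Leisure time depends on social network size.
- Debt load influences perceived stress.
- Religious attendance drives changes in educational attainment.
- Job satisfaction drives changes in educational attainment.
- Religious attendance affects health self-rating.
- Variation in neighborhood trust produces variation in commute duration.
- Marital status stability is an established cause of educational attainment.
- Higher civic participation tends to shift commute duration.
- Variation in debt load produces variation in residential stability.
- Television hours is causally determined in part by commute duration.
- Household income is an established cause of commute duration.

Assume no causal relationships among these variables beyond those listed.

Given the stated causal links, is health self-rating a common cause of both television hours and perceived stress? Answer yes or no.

no

Health self-rating has no stated causal path to perceived stress. A confounder must cause both variables, so health self-rating does not qualify.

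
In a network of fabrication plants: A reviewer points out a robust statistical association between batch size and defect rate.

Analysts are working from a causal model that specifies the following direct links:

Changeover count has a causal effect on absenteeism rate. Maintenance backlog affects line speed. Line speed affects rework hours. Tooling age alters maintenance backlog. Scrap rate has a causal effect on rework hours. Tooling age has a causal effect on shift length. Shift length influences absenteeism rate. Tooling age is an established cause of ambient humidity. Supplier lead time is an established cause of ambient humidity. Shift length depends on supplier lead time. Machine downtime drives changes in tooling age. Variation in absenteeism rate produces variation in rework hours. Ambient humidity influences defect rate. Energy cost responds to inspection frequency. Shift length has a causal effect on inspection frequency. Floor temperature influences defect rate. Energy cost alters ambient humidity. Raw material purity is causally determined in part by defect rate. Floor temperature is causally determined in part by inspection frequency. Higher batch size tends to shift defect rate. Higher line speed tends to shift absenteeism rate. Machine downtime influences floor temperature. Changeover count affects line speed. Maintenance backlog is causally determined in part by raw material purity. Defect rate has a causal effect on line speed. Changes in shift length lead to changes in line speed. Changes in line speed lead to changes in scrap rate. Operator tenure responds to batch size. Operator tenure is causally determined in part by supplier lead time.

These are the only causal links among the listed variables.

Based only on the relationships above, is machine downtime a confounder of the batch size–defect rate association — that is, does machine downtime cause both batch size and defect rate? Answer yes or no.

Machine downtime has no stated causal path to batch size. A confounder must cause both variables, so machine downtime does not qualify.

no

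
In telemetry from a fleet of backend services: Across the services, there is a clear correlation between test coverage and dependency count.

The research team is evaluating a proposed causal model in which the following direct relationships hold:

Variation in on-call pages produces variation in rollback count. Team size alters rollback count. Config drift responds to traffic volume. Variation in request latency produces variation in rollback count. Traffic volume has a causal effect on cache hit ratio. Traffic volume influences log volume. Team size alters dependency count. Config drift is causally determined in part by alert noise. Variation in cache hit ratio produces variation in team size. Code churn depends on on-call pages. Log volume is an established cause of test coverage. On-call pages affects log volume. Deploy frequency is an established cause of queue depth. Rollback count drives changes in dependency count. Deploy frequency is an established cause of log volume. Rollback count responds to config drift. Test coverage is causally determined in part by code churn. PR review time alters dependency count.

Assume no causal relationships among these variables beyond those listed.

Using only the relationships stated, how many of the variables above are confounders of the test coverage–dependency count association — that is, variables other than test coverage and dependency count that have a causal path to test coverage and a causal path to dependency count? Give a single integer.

The common causes are: on-call pages (to test coverage via on-call pages → log volume → test coverage; to dependency count via on-call pages → rollback count → dependency count); traffic volume (to test coverage via traffic volume → log volume → test coverage; to dependency count via traffic volume → config drift → rollback count → dependency count).
Every other variable lacks a causal path to at least one of test coverage and dependency count.

2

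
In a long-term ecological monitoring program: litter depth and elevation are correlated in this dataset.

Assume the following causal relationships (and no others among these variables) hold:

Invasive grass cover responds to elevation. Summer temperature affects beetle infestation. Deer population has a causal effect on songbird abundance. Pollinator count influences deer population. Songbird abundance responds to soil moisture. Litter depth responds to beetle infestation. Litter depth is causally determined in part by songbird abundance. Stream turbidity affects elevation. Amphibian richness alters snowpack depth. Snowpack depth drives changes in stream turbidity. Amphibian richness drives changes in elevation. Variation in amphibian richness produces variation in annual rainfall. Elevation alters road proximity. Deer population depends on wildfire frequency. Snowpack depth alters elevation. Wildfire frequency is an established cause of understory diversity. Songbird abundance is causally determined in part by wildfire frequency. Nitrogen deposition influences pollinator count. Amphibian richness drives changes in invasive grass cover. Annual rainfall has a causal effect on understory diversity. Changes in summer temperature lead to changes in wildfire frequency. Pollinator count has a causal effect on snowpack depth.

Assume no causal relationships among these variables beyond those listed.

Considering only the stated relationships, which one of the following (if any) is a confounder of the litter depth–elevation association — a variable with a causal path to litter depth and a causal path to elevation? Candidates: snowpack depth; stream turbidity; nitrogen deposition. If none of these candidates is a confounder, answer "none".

nitrogen deposition

Nitrogen deposition causes litter depth (nitrogen deposition → pollinator count → deer population → songbird abundance → litter depth) and also causes elevation (nitrogen deposition → pollinator count → snowpack depth → elevation); it is a common cause of both.
Each of the other candidates lacks a causal path to at least one of litter depth and elevation, so they do not confound the relationship.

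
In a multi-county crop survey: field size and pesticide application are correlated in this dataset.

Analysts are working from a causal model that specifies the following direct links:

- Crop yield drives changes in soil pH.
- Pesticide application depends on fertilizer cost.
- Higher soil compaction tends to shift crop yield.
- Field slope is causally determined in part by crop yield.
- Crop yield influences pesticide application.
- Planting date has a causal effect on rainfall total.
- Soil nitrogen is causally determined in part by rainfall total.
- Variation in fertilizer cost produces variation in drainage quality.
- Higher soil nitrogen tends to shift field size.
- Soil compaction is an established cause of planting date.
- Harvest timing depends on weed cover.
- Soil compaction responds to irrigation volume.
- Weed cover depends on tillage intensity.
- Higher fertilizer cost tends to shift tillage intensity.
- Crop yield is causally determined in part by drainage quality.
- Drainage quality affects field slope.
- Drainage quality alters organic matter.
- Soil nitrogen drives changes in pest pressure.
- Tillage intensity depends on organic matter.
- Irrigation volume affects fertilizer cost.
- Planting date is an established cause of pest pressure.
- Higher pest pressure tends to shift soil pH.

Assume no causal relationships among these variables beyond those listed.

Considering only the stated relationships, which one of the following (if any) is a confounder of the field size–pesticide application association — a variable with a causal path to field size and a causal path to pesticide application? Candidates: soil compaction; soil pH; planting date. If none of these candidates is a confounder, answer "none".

soil compaction

Soil compaction causes field size (soil compaction → planting date → rainfall total → soil nitrogen → field size) and also causes pesticide application (soil compaction → crop yield → pesticide application); it is a common cause of both.
Each of the other candidates lacks a causal path to at least one of field size and pesticide application, so they do not confound the relationship.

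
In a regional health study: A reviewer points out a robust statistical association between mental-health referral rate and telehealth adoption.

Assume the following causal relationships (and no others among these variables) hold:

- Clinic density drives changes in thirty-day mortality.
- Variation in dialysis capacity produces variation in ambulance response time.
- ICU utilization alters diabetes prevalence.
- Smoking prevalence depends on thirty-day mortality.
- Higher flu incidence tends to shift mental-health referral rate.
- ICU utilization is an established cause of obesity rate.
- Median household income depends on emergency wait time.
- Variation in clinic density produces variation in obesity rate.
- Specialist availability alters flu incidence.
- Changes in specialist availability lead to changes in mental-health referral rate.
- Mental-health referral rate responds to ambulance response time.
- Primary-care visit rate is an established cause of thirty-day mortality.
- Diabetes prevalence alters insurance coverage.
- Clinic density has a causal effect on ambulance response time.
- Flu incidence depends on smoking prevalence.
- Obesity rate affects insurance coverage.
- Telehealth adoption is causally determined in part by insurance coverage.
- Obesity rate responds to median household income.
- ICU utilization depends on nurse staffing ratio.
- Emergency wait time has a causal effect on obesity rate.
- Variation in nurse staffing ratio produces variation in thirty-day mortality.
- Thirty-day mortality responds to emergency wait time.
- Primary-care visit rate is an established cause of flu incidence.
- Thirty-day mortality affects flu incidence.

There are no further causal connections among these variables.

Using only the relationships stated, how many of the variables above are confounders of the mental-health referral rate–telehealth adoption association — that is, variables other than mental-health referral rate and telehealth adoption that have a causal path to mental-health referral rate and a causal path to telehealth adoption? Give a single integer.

The common causes are: clinic density (to mental-health referral rate via clinic density → ambulance response time → mental-health referral rate; to telehealth adoption via clinic density → obesity rate → insurance coverage → telehealth adoption); emergency wait time (to mental-health referral rate via emergency wait time → thirty-day mortality → flu incidence → mental-health referral rate; to telehealth adoption via emergency wait time → obesity rate → insurance coverage → telehealth adoption); nurse staffing ratio (to mental-health referral rate via nurse staffing ratio → thirty-day mortality → flu incidence → mental-health referral rate; to telehealth adoption via nurse staffing ratio → ICU utilization → obesity rate → insurance coverage → telehealth adoption).
Every other variable lacks a causal path to at least one of mental-health referral rate and telehealth adoption.

3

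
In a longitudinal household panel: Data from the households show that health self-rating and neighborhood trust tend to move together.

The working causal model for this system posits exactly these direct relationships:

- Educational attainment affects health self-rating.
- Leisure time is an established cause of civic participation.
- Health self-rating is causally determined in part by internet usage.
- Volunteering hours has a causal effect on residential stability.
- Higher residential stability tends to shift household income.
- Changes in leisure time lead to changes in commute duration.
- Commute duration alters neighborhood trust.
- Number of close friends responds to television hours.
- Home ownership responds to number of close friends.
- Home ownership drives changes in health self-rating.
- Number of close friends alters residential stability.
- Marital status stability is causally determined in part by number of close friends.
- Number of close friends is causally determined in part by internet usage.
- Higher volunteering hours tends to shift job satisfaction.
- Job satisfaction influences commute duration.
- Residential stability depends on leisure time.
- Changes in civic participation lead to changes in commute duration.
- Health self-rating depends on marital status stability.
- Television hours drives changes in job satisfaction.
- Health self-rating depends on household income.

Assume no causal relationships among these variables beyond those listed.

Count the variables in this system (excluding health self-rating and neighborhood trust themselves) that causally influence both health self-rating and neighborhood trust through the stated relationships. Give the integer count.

The common causes are: leisure time (to health self-rating via leisure time → residential stability → household income → health self-rating; to neighborhood trust via leisure time → commute duration → neighborhood trust); television hours (to health self-rating via television hours → number of close friends → marital status stability → health self-rating; to neighborhood trust via television hours → job satisfaction → commute duration → neighborhood trust); volunteering hours (to health self-rating via volunteering hours → residential stability → household income → health self-rating; to neighborhood trust via volunteering hours → job satisfaction → commute duration → neighborhood trust).
Every other variable lacks a causal path to at least one of health self-rating and neighborhood trust.

3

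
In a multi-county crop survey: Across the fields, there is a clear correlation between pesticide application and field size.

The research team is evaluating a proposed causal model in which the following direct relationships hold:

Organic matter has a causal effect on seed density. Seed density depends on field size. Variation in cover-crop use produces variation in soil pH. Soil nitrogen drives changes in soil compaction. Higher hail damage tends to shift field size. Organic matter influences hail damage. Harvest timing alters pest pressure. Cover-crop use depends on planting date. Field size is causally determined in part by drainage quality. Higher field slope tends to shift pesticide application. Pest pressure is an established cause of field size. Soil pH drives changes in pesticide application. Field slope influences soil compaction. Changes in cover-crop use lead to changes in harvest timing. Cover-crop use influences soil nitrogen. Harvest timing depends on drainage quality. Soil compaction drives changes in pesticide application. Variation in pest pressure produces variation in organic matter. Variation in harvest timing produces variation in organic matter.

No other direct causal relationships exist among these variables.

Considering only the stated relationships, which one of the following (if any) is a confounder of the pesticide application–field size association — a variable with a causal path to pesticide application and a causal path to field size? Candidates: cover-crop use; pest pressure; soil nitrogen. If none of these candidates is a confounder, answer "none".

cover-crop use

Cover-crop use causes pesticide application (cover-crop use → soil pH → pesticide application) and also causes field size (cover-crop use → harvest timing → pest pressure → field size); it is a common cause of both.
Each of the other candidates lacks a causal path to at least one of pesticide application and field size, so they do not confound the relationship.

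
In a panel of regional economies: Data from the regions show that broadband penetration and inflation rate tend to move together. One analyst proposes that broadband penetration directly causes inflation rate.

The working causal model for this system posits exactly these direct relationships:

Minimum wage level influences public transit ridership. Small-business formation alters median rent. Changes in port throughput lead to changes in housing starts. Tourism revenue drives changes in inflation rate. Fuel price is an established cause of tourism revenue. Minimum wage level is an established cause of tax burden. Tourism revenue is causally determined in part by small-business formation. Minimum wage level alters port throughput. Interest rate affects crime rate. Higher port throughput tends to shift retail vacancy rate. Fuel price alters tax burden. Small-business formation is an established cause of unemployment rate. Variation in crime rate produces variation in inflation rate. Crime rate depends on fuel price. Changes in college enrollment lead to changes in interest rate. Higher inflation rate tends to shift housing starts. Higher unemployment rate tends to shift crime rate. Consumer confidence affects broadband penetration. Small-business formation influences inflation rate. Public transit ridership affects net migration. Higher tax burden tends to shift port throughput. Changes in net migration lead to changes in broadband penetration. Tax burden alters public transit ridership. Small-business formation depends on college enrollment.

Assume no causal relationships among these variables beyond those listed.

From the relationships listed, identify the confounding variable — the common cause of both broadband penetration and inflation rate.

fuel price

Fuel price has a causal path to broadband penetration (fuel price → tax burden → public transit ridership → net migration → broadband penetration) and a separate causal path to inflation rate (fuel price → tourism revenue → inflation rate), so it is a common cause of both.
No stated relationship gives broadband penetration a causal route to inflation rate, so the correlation is explained by the shared upstream cause rather than a direct effect.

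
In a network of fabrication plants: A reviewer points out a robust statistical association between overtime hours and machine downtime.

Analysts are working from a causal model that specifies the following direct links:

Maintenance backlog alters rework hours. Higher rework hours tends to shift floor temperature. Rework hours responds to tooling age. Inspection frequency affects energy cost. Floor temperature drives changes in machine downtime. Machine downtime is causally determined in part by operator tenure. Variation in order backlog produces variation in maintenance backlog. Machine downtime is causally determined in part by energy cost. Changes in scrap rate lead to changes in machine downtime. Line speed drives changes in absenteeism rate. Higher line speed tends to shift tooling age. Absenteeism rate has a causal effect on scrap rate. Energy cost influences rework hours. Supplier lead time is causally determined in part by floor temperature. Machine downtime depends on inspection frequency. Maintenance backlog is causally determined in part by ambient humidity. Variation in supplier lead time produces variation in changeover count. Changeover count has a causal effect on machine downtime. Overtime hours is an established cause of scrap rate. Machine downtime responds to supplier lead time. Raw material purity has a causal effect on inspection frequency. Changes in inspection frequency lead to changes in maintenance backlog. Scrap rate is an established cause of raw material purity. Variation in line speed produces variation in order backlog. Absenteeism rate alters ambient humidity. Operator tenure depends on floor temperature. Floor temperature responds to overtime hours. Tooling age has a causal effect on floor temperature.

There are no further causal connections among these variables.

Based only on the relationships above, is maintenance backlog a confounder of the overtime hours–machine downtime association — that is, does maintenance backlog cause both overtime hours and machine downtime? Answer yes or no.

no

Maintenance backlog has no stated causal path to overtime hours. A confounder must cause both variables, so maintenance backlog does not qualify.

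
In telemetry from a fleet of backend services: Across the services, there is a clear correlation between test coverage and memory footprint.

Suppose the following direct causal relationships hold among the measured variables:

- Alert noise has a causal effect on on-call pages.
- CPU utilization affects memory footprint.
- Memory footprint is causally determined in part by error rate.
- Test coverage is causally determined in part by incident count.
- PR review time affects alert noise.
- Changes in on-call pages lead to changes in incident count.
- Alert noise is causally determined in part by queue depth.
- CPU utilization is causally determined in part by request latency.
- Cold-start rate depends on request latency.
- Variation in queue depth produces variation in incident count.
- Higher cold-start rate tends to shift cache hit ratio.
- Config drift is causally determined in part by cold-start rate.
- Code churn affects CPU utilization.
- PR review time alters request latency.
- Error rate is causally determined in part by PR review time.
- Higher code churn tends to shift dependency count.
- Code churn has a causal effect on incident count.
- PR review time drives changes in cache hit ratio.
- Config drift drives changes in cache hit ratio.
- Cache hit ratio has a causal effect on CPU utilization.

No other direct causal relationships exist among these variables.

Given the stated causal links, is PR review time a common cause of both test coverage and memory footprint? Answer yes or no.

PR review time has a causal path to test coverage (PR review time → alert noise → on-call pages → incident count → test coverage) and to memory footprint (PR review time → error rate → memory footprint), so it is a common cause of both — a confounder.

yes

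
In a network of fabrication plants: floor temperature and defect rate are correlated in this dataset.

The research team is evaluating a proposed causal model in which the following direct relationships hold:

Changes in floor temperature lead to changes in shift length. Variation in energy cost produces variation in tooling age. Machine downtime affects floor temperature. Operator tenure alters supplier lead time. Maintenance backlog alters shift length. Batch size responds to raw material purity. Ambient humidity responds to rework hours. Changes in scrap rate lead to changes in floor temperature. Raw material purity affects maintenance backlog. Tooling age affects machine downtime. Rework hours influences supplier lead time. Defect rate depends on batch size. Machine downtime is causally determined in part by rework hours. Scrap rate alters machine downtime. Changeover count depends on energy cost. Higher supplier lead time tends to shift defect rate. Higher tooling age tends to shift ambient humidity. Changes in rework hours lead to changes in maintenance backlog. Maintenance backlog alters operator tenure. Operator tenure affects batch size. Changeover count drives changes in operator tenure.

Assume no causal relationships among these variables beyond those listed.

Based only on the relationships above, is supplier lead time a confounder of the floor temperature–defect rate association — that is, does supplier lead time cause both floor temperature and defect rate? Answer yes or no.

no

Supplier lead time has no stated causal path to floor temperature. A confounder must cause both variables, so supplier lead time does not qualify.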